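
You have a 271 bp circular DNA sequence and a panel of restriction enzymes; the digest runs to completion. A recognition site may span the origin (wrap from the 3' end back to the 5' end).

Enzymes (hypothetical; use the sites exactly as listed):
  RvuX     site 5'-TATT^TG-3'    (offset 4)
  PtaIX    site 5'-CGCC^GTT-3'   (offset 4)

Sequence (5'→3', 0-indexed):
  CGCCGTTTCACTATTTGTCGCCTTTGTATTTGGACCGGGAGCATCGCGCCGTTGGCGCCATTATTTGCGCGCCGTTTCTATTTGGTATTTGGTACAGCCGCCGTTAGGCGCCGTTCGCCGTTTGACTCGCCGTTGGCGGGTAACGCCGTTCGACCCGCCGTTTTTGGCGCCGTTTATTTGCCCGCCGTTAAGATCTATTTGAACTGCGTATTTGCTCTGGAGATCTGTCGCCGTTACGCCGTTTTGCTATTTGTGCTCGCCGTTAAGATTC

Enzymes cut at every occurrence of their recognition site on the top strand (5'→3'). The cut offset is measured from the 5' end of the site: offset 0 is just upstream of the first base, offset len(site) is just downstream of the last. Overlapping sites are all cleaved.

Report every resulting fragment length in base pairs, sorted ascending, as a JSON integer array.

Per-enzyme occurrences:
  RvuX TATTTG/4: at [11, 26, 61, 78, 85, 174, 195, 208, 247] ⇒ [15, 30, 65, 82, 89, 178, 199, 212, 251]
  PtaIX CGCCGTT/4: at [0, 46, 69, 98, 108, 115, 127, 143, 155, 167, 182, 228, 236, 257] ⇒ [4, 50, 73, 102, 112, 119, 131, 147, 159, 171, 186, 232, 240, 261]

Pooled cuts: [4, 15, 30, 50, 65, 73, 82, 89, 102, 112, 119, 131, 147, 159, 171, 178, 186, 199, 212, 232, 240, 251, 261]

Fragment lengths:
  4→15: 11 bp
  15→30: 15 bp
  30→50: 20 bp
  50→65: 15 bp
  65→73: 8 bp
  73→82: 9 bp
  82→89: 7 bp
  89→102: 13 bp
  102→112: 10 bp
  112→119: 7 bp
  119→131: 12 bp
  131→147: 16 bp
  147→159: 12 bp
  159→171: 12 bp
  171→178: 7 bp
  178→186: 8 bp
  186→199: 13 bp
  199→212: 13 bp
  212→232: 20 bp
  232→240: 8 bp
  240→251: 11 bp
  251→261: 10 bp
  261→4 (wrap): 271-261+4 = 14 bp

[7,7,7,8,8,8,9,10,10,11,11,12,12,12,13,13,13,14,15,15,16,20,20]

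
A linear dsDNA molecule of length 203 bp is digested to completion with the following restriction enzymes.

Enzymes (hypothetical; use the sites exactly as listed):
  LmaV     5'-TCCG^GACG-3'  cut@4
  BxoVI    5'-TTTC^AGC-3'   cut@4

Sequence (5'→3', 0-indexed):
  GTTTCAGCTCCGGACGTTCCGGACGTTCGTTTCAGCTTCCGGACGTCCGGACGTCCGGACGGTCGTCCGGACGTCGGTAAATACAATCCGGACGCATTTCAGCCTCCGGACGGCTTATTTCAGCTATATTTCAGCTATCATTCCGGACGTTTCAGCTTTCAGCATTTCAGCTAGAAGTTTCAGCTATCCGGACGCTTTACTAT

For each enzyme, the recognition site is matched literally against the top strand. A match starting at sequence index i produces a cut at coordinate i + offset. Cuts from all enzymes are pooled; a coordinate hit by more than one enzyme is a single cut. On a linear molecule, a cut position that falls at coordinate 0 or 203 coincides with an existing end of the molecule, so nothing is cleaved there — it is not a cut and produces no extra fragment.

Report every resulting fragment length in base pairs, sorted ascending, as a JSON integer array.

[5,7,7,8,8,8,8,8,8,9,9,10,11,12,12,13,13,13,13,21]

Scan for sites:
  LmaV (TCCGGACG, off=4): starts [8, 17, 37, 45, 53, 65, 86, 104, 141, 186] → cuts [12, 21, 41, 49, 57, 69, 90, 108, 145, 190]
  BxoVI (TTTCAGC, off=4): starts [1, 29, 96, 117, 128, 149, 156, 164, 177] → cuts [5, 33, 100, 121, 132, 153, 160, 168, 181]

All cut coordinates (distinct, sorted): [5, 12, 21, 33, 41, 49, 57, 69, 90, 100, 108, 121, 132, 145, 153, 160, 168, 181, 190]

Fragment lengths:
  [0,5): 5 bp
  [5,12): 7 bp
  [12,21): 9 bp
  [21,33): 12 bp
  [33,41): 8 bp
  [41,49): 8 bp
  [49,57): 8 bp
  [57,69): 12 bp
  [69,90): 21 bp
  [90,100): 10 bp
  [100,108): 8 bp
  [108,121): 13 bp
  [121,132): 11 bp
  [132,145): 13 bp
  [145,153): 8 bp
  [153,160): 7 bp
  [160,168): 8 bp
  [168,181): 13 bp
  [181,190): 9 bp
  [190,203): 13 bp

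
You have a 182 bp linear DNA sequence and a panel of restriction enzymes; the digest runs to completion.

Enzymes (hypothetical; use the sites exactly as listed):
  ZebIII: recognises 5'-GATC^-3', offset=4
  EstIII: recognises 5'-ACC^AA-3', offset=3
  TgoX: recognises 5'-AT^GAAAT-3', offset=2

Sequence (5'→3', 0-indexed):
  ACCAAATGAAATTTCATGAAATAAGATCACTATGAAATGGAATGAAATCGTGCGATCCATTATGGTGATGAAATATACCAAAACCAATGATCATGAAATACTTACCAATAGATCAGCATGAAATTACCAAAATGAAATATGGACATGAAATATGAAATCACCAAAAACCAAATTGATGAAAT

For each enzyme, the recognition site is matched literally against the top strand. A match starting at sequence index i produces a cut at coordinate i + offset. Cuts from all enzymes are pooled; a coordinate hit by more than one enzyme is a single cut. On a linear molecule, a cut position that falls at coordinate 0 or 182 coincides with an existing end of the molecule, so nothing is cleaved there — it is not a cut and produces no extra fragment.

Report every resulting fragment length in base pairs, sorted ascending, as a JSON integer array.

[2,3,4,5,5,5,5,6,7,7,7,8,8,9,9,10,10,10,11,12,12,13,14]

Per-enzyme occurrences:
  ZebIII GATC/4: at [24, 53, 88, 110] ⇒ [28, 57, 92, 114]
  EstIII ACCAA/3: at [0, 76, 82, 103, 125, 159, 166] ⇒ [3, 79, 85, 106, 128, 162, 169]
  TgoX ATGAAAT/2: at [5, 15, 31, 41, 67, 92, 117, 131, 144, 151, 175] ⇒ [7, 17, 33, 43, 69, 94, 119, 133, 146, 153, 177]

Pooled cuts: [3, 7, 17, 28, 33, 43, 57, 69, 79, 85, 92, 94, 106, 114, 119, 128, 133, 146, 153, 162, 169, 177]

Fragment lengths:
  [0,3): 3 bp
  [3,7): 4 bp
  [7,17): 10 bp
  [17,28): 11 bp
  [28,33): 5 bp
  [33,43): 10 bp
  [43,57): 14 bp
  [57,69): 12 bp
  [69,79): 10 bp
  [79,85): 6 bp
  [85,92): 7 bp
  [92,94): 2 bp
  [94,106): 12 bp
  [106,114): 8 bp
  [114,119): 5 bp
  [119,128): 9 bp
  [128,133): 5 bp
  [133,146): 13 bp
  [146,153): 7 bp
  [153,162): 9 bp
  [162,169): 7 bp
  [169,177): 8 bp
  [177,182): 5 bp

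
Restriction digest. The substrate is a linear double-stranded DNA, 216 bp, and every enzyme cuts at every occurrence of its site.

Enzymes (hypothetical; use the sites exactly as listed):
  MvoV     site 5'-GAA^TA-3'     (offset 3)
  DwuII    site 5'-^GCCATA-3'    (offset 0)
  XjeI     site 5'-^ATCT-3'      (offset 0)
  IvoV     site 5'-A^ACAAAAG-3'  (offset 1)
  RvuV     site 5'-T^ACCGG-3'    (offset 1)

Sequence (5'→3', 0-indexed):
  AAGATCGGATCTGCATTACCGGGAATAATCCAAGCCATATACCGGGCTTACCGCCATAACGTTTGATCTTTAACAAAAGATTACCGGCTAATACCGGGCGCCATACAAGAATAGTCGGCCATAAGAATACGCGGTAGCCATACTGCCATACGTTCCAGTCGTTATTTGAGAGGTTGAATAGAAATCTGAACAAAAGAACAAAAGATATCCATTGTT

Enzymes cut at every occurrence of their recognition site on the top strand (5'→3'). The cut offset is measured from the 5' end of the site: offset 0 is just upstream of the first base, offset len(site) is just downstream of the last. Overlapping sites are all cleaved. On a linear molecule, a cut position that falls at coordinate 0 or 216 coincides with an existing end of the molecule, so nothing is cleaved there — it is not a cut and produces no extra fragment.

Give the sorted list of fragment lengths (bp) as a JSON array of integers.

[5,6,6,7,7,7,8,8,8,8,8,9,9,10,10,10,12,12,13,19,34]

Per-enzyme occurrences:
  MvoV (GAATA, off=3): starts [22, 108, 124, 175] → cuts [25, 111, 127, 178]
  DwuII (GCCATA, off=0): starts [33, 52, 99, 117, 136, 144] → cuts [33, 52, 99, 117, 136, 144]
  XjeI (ATCT, off=0): starts [8, 65, 183] → cuts [8, 65, 183]
  IvoV (AACAAAAG, off=1): starts [71, 188, 196] → cuts [72, 189, 197]
  RvuV (TACCGG, off=1): starts [16, 39, 81, 91] → cuts [17, 40, 82, 92]

Pooled cuts: [8, 17, 25, 33, 40, 52, 65, 72, 82, 92, 99, 111, 117, 127, 136, 144, 178, 183, 189, 197]

Fragments:
  [0,8): 8 bp
  [8,17): 9 bp
  [17,25): 8 bp
  [25,33): 8 bp
  [33,40): 7 bp
  [40,52): 12 bp
  [52,65): 13 bp
  [65,72): 7 bp
  [72,82): 10 bp
  [82,92): 10 bp
  [92,99): 7 bp
  [99,111): 12 bp
  [111,117): 6 bp
  [117,127): 10 bp
  [127,136): 9 bp
  [136,144): 8 bp
  [144,178): 34 bp
  [178,183): 5 bp
  [183,189): 6 bp
  [189,197): 8 bp
  [197,216): 19 bp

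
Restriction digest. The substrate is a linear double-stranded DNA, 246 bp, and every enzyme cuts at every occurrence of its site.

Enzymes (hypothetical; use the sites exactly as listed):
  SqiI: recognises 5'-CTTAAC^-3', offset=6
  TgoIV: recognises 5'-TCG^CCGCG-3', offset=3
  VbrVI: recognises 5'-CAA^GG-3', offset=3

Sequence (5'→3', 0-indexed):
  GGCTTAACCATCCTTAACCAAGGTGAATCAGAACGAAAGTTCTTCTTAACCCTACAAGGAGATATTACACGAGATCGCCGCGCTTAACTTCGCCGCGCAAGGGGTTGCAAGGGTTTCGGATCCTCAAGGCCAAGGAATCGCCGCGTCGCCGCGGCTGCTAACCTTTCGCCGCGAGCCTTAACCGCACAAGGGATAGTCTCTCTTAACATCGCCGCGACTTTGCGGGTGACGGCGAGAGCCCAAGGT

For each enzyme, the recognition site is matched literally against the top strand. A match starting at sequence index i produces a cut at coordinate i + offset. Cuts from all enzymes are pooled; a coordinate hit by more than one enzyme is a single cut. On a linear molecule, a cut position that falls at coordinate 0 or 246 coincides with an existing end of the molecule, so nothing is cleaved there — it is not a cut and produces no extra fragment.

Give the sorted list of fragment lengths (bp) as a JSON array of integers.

[3,3,4,4,6,7,7,7,8,8,8,10,10,11,14,17,18,20,20,29,32]

Scan for sites:
  SqiI CTTAAC/6: at [2, 12, 44, 82, 176, 201] ⇒ [8, 18, 50, 88, 182, 207]
  TgoIV TCGCCGCG/3: at [74, 89, 137, 145, 165, 208] ⇒ [77, 92, 140, 148, 168, 211]
  VbrVI CAAGG/3: at [18, 54, 97, 107, 124, 130, 186, 240] ⇒ [21, 57, 100, 110, 127, 133, 189, 243]

All cut coordinates (distinct, sorted): [8, 18, 21, 50, 57, 77, 88, 92, 100, 110, 127, 133, 140, 148, 168, 182, 189, 207, 211, 243]

Fragment lengths:
  [0,8): 8 bp
  [8,18): 10 bp
  [18,21): 3 bp
  [21,50): 29 bp
  [50,57): 7 bp
  [57,77): 20 bp
  [77,88): 11 bp
  [88,92): 4 bp
  [92,100): 8 bp
  [100,110): 10 bp
  [110,127): 17 bp
  [127,133): 6 bp
  [133,140): 7 bp
  [140,148): 8 bp
  [148,168): 20 bp
  [168,182): 14 bp
  [182,189): 7 bp
  [189,207): 18 bp
  [207,211): 4 bp
  [211,243): 32 bp
  [243,246): 3 bp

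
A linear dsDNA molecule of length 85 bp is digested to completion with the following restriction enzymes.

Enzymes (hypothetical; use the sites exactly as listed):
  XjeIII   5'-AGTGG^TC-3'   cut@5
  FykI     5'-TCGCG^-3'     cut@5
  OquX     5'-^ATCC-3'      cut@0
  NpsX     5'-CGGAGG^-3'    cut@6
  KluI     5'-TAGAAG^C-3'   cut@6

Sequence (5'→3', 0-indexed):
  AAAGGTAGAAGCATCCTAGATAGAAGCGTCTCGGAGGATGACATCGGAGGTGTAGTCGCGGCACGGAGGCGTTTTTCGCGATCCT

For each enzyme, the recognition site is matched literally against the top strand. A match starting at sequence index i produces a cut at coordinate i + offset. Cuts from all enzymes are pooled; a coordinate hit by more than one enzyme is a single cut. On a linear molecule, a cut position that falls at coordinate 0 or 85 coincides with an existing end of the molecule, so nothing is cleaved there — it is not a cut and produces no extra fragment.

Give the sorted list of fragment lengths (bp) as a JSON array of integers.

[1,5,9,10,11,11,11,13,14]

Per-enzyme occurrences:
  XjeIII (AGTGGTC, off=5): no sites
  FykI TCGCG/5: at [55, 75] ⇒ [60, 80]
  OquX ATCC/0: at [12, 80] ⇒ [12, 80]
  NpsX CGGAGG/6: at [31, 44, 63] ⇒ [37, 50, 69]
  KluI TAGAAGC/6: at [5, 20] ⇒ [11, 26]

All cut coordinates (distinct, sorted): [11, 12, 26, 37, 50, 60, 69, 80]

Fragment lengths:
  [0,11): 11 bp
  [11,12): 1 bp
  [12,26): 14 bp
  [26,37): 11 bp
  [37,50): 13 bp
  [50,60): 10 bp
  [60,69): 9 bp
  [69,80): 11 bp
  [80,85): 5 bp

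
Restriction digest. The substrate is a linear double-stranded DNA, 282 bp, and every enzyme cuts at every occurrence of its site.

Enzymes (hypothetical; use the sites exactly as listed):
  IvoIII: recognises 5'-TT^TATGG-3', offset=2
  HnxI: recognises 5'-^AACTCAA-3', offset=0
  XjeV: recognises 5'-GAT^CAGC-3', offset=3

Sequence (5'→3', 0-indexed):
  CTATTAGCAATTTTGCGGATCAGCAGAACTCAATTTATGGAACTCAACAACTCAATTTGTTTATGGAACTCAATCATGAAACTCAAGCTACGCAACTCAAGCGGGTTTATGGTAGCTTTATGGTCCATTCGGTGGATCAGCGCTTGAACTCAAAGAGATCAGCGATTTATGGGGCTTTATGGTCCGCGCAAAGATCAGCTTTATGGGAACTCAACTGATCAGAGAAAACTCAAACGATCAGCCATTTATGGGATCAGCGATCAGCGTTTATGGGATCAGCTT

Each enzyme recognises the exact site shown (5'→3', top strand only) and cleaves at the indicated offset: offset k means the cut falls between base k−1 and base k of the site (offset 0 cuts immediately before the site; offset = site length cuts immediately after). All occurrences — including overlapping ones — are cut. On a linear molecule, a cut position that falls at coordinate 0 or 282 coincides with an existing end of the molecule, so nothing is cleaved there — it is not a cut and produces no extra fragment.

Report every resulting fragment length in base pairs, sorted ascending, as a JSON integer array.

Per-enzyme occurrences:
  IvoIII (TTTATGG, off=2): starts [33, 59, 105, 116, 165, 175, 199, 244, 266] → cuts [35, 61, 107, 118, 167, 177, 201, 246, 268]
  HnxI (AACTCAA, off=0): starts [26, 40, 48, 66, 79, 93, 146, 207, 226] → cuts [26, 40, 48, 66, 79, 93, 146, 207, 226]
  XjeV (GATCAGC, off=3): starts [17, 134, 156, 192, 235, 251, 258, 273] → cuts [20, 137, 159, 195, 238, 254, 261, 276]

All cut coordinates (distinct, sorted): [20, 26, 35, 40, 48, 61, 66, 79, 93, 107, 118, 137, 146, 159, 167, 177, 195, 201, 207, 226, 238, 246, 254, 261, 268, 276]

Fragments:
  [0,20): 20 bp
  [20,26): 6 bp
  [26,35): 9 bp
  [35,40): 5 bp
  [40,48): 8 bp
  [48,61): 13 bp
  [61,66): 5 bp
  [66,79): 13 bp
  [79,93): 14 bp
  [93,107): 14 bp
  [107,118): 11 bp
  [118,137): 19 bp
  [137,146): 9 bp
  [146,159): 13 bp
  [159,167): 8 bp
  [167,177): 10 bp
  [177,195): 18 bp
  [195,201): 6 bp
  [201,207): 6 bp
  [207,226): 19 bp
  [226,238): 12 bp
  [238,246): 8 bp
  [246,254): 8 bp
  [254,261): 7 bp
  [261,268): 7 bp
  [268,276): 8 bp
  [276,282): 6 bp

[5,5,6,6,6,6,7,7,8,8,8,8,8,9,9,10,11,12,13,13,13,14,14,18,19,19,20]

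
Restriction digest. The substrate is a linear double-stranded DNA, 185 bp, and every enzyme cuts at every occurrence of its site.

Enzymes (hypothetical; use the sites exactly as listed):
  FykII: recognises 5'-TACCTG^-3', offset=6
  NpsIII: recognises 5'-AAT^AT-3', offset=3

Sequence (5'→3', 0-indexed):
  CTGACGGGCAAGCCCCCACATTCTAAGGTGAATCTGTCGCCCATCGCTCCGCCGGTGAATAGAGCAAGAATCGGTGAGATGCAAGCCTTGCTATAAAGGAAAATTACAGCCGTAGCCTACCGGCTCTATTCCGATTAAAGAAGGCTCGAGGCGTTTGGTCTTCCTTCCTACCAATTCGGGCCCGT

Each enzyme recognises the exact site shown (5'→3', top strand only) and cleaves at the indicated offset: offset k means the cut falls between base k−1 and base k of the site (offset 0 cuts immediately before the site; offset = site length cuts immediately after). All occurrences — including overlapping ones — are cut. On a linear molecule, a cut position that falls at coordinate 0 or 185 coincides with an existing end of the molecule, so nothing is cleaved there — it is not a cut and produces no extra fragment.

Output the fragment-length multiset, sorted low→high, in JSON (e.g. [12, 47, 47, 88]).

Scan for sites:
  FykII (TACCTG, off=6): no sites
  NpsIII (AATAT, off=3): no sites

All cut coordinates (distinct, sorted): ∅

Fragments:
  no cuts → one linear fragment of 185 bp

[185]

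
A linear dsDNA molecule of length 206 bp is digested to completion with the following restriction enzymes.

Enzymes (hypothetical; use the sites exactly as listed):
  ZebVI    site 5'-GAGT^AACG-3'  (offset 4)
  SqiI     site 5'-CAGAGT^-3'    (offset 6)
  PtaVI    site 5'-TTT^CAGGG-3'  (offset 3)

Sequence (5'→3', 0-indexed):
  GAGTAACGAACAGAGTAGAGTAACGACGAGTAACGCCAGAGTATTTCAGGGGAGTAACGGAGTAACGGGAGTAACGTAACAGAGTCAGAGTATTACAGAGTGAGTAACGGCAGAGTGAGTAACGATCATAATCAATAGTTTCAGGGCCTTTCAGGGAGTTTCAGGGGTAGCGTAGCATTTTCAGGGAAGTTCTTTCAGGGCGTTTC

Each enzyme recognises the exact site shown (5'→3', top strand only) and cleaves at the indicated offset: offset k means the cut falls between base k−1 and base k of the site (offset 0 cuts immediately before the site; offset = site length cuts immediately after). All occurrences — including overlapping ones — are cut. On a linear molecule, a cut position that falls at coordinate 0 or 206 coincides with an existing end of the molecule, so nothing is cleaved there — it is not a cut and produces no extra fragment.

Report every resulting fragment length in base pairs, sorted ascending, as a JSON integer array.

[4,4,4,4,5,6,8,9,9,10,10,10,10,11,11,11,12,13,14,20,21]

Scan for sites:
  ZebVI GAGTAACG/4: at [0, 17, 27, 51, 59, 68, 101, 116] ⇒ [4, 21, 31, 55, 63, 72, 105, 120]
  SqiI CAGAGT/6: at [10, 36, 79, 85, 95, 110] ⇒ [16, 42, 85, 91, 101, 116]
  PtaVI TTTCAGGG/3: at [43, 138, 148, 158, 178, 192] ⇒ [46, 141, 151, 161, 181, 195]

Pooled cuts: [4, 16, 21, 31, 42, 46, 55, 63, 72, 85, 91, 101, 105, 116, 120, 141, 151, 161, 181, 195]

Fragment lengths:
  [0,4): 4 bp
  [4,16): 12 bp
  [16,21): 5 bp
  [21,31): 10 bp
  [31,42): 11 bp
  [42,46): 4 bp
  [46,55): 9 bp
  [55,63): 8 bp
  [63,72): 9 bp
  [72,85): 13 bp
  [85,91): 6 bp
  [91,101): 10 bp
  [101,105): 4 bp
  [105,116): 11 bp
  [116,120): 4 bp
  [120,141): 21 bp
  [141,151): 10 bp
  [151,161): 10 bp
  [161,181): 20 bp
  [181,195): 14 bp
  [195,206): 11 bp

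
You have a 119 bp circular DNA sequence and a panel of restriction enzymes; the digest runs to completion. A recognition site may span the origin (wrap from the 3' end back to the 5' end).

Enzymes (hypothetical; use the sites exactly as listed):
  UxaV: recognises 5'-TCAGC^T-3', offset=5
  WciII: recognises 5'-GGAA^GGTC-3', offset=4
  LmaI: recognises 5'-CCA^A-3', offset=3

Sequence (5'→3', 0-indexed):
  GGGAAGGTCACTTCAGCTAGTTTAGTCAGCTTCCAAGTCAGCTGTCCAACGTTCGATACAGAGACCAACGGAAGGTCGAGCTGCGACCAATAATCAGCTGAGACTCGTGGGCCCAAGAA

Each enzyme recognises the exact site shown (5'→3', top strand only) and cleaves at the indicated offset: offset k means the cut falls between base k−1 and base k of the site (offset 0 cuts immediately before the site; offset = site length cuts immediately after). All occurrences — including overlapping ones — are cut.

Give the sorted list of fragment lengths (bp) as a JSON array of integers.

[5,6,6,7,9,9,12,13,16,17,19]

Site scan:
  UxaV TCAGCT/5: at [12, 25, 37, 93] ⇒ [17, 30, 42, 98]
  WciII GGAAGGTC/4: at [1, 69] ⇒ [5, 73]
  LmaI CCAA/3: at [32, 45, 64, 86, 112] ⇒ [35, 48, 67, 89, 115]

Pooled cuts: [5, 17, 30, 35, 42, 48, 67, 73, 89, 98, 115]

Fragment lengths:
  5→17: 12 bp
  17→30: 13 bp
  30→35: 5 bp
  35→42: 7 bp
  42→48: 6 bp
  48→67: 19 bp
  67→73: 6 bp
  73→89: 16 bp
  89→98: 9 bp
  98→115: 17 bp
  115→5 (wrap): 119-115+5 = 9 bp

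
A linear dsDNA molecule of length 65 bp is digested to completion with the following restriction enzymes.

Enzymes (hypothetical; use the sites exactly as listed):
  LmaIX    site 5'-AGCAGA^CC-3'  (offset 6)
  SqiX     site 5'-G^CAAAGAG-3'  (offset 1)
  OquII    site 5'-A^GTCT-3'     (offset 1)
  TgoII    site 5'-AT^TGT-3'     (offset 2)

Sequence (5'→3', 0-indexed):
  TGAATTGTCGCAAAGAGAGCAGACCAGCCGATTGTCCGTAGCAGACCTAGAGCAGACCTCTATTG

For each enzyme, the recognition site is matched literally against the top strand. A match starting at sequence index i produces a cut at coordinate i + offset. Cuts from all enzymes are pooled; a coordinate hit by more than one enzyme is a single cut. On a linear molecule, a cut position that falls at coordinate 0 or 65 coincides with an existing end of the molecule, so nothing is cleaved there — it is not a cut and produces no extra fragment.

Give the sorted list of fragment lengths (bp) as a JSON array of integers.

Scan for sites:
  LmaIX AGCAGACC/6: at [17, 39, 50] ⇒ [23, 45, 56]
  SqiX GCAAAGAG/1: at [9] ⇒ [10]
  OquII (AGTCT, off=1): no sites
  TgoII ATTGT/2: at [3, 30] ⇒ [5, 32]

Pooled cuts: [5, 10, 23, 32, 45, 56]

Fragments:
  [0,5): 5 bp
  [5,10): 5 bp
  [10,23): 13 bp
  [23,32): 9 bp
  [32,45): 13 bp
  [45,56): 11 bp
  [56,65): 9 bp

[5,5,9,9,11,13,13]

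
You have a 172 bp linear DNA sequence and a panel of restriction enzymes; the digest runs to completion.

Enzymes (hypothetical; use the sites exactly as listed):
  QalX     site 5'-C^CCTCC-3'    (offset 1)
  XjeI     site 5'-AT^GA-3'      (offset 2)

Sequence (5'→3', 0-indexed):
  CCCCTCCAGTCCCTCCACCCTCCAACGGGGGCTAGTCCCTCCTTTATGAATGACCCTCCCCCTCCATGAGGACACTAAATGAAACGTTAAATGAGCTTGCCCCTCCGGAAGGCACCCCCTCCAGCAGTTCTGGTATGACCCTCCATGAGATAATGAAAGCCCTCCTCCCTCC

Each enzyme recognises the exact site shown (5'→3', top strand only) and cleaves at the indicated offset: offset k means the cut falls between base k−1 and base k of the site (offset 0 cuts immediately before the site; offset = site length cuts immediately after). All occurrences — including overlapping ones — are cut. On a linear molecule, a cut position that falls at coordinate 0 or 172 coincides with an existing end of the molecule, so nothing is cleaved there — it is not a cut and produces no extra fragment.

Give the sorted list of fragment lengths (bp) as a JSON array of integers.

[2,3,3,4,5,6,6,7,7,7,7,8,9,9,10,12,13,16,19,19]

Scan for sites:
  QalX CCCTCC/1: at [1, 10, 17, 36, 53, 59, 100, 116, 138, 159, 166] ⇒ [2, 11, 18, 37, 54, 60, 101, 117, 139, 160, 167]
  XjeI ATGA/2: at [45, 49, 65, 78, 90, 134, 144, 152] ⇒ [47, 51, 67, 80, 92, 136, 146, 154]

All cut coordinates (distinct, sorted): [2, 11, 18, 37, 47, 51, 54, 60, 67, 80, 92, 101, 117, 136, 139, 146, 154, 160, 167]

Fragment lengths:
  [0,2): 2 bp
  [2,11): 9 bp
  [11,18): 7 bp
  [18,37): 19 bp
  [37,47): 10 bp
  [47,51): 4 bp
  [51,54): 3 bp
  [54,60): 6 bp
  [60,67): 7 bp
  [67,80): 13 bp
  [80,92): 12 bp
  [92,101): 9 bp
  [101,117): 16 bp
  [117,136): 19 bp
  [136,139): 3 bp
  [139,146): 7 bp
  [146,154): 8 bp
  [154,160): 6 bp
  [160,167): 7 bp
  [167,172): 5 bp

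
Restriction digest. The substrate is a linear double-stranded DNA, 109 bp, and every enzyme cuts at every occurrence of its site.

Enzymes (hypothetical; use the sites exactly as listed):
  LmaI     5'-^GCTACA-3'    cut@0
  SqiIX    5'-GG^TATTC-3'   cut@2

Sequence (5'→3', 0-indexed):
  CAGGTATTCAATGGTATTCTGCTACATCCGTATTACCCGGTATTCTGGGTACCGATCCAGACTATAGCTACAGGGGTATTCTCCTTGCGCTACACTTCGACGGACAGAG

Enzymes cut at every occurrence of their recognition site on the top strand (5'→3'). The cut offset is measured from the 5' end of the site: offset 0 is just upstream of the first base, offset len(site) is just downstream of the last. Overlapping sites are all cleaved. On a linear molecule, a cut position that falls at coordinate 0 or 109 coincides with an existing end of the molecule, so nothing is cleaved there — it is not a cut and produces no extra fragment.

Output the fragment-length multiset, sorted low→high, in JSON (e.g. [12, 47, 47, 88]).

[4,6,10,10,12,20,21,26]

Scan for sites:
  LmaI (GCTACA, off=0): starts [20, 66, 88] → cuts [20, 66, 88]
  SqiIX (GGTATTC, off=2): starts [2, 12, 38, 74] → cuts [4, 14, 40, 76]

Pooled cuts: [4, 14, 20, 40, 66, 76, 88]

Fragment lengths:
  [0,4): 4 bp
  [4,14): 10 bp
  [14,20): 6 bp
  [20,40): 20 bp
  [40,66): 26 bp
  [66,76): 10 bp
  [76,88): 12 bp
  [88,109): 21 bp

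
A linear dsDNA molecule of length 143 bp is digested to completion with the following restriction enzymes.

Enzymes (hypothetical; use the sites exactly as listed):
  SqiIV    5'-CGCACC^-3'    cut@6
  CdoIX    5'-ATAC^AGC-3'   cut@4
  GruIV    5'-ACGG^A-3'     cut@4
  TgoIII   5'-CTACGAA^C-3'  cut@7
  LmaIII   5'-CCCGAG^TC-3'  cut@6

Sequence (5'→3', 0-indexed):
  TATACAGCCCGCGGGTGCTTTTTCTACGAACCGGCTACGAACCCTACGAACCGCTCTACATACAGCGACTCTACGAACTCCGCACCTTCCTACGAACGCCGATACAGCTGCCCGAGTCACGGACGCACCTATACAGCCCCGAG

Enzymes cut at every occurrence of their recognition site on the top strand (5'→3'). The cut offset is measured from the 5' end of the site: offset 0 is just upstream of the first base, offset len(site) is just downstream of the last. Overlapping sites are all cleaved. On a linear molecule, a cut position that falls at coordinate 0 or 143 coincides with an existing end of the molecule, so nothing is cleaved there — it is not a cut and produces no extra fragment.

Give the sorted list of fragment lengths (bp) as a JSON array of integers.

Per-enzyme occurrences:
  SqiIV (CGCACC, off=6): starts [80, 123] → cuts [86, 129]
  CdoIX (ATACAGC, off=4): starts [1, 59, 101, 130] → cuts [5, 63, 105, 134]
  GruIV (ACGGA, off=4): starts [118] → cuts [122]
  TgoIII (CTACGAAC, off=7): starts [23, 34, 43, 70, 89] → cuts [30, 41, 50, 77, 96]
  LmaIII (CCCGAGTC, off=6): starts [110] → cuts [116]

Pooled cuts: [5, 30, 41, 50, 63, 77, 86, 96, 105, 116, 122, 129, 134]

Fragment lengths:
  [0,5): 5 bp
  [5,30): 25 bp
  [30,41): 11 bp
  [41,50): 9 bp
  [50,63): 13 bp
  [63,77): 14 bp
  [77,86): 9 bp
  [86,96): 10 bp
  [96,105): 9 bp
  [105,116): 11 bp
  [116,122): 6 bp
  [122,129): 7 bp
  [129,134): 5 bp
  [134,143): 9 bp

[5,5,6,7,9,9,9,9,10,11,11,13,14,25]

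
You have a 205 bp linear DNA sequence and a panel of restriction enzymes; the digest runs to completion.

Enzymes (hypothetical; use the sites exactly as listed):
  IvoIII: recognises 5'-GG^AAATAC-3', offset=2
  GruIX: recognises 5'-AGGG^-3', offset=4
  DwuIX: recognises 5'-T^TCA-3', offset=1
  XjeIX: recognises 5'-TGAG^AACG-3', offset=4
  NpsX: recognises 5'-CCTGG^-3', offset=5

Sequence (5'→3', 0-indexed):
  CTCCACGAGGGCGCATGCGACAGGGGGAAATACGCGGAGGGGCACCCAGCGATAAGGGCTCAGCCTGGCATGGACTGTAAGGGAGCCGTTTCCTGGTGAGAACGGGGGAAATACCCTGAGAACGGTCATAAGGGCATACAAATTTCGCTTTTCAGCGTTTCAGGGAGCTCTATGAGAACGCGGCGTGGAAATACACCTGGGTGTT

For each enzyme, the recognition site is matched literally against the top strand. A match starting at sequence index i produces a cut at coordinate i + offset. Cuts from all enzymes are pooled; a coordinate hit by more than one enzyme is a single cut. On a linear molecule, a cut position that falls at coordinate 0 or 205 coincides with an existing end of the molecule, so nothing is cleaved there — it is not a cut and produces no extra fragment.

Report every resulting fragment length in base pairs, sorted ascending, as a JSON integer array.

[2,4,5,6,8,8,10,11,11,12,12,12,13,14,14,14,15,17,17]

Site scan:
  IvoIII GGAAATAC/2: at [25, 106, 186] ⇒ [27, 108, 188]
  GruIX AGGG/4: at [7, 21, 37, 54, 79, 130, 161] ⇒ [11, 25, 41, 58, 83, 134, 165]
  DwuIX TTCA/1: at [150, 158] ⇒ [151, 159]
  XjeIX TGAGAACG/4: at [96, 116, 172] ⇒ [100, 120, 176]
  NpsX CCTGG/5: at [63, 91, 195] ⇒ [68, 96, 200]

Pooled cuts: [11, 25, 27, 41, 58, 68, 83, 96, 100, 108, 120, 134, 151, 159, 165, 176, 188, 200]

Fragments:
  [0,11): 11 bp
  [11,25): 14 bp
  [25,27): 2 bp
  [27,41): 14 bp
  [41,58): 17 bp
  [58,68): 10 bp
  [68,83): 15 bp
  [83,96): 13 bp
  [96,100): 4 bp
  [100,108): 8 bp
  [108,120): 12 bp
  [120,134): 14 bp
  [134,151): 17 bp
  [151,159): 8 bp
  [159,165): 6 bp
  [165,176): 11 bp
  [176,188): 12 bp
  [188,200): 12 bp
  [200,205): 5 bp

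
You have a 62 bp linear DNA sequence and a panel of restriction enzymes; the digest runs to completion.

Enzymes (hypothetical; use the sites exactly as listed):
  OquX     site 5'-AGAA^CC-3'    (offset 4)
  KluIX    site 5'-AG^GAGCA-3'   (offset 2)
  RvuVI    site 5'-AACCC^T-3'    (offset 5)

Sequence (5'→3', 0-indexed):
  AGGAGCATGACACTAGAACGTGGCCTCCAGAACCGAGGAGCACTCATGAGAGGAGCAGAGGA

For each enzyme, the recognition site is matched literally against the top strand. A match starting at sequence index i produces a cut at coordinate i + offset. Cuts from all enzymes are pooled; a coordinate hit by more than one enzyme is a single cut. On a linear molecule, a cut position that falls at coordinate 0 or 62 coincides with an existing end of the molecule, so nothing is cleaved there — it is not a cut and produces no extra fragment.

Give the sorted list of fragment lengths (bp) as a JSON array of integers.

[2,5,10,15,30]

Scan for sites:
  OquX AGAACC/4: at [28] ⇒ [32]
  KluIX AGGAGCA/2: at [0, 35, 50] ⇒ [2, 37, 52]
  RvuVI (AACCCT, off=5): no sites

All cut coordinates (distinct, sorted): [2, 32, 37, 52]

Fragment lengths:
  [0,2): 2 bp
  [2,32): 30 bp
  [32,37): 5 bp
  [37,52): 15 bp
  [52,62): 10 bp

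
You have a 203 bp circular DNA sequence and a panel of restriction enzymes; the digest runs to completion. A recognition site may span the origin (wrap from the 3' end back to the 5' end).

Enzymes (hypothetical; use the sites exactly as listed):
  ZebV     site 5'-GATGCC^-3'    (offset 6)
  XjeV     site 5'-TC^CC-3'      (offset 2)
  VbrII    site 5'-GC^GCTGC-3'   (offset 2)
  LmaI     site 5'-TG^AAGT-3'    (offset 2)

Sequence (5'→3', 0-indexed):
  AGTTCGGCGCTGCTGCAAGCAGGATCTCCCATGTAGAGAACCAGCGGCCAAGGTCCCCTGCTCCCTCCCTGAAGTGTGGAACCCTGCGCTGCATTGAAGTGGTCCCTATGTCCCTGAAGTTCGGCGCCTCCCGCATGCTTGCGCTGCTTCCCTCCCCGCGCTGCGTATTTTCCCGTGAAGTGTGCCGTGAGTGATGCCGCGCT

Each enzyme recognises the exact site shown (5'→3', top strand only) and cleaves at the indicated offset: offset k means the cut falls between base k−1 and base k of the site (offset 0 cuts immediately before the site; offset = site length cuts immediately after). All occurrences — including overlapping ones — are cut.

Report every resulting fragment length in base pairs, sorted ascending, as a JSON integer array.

Per-enzyme occurrences:
  ZebV (GATGCC, off=6): starts [192] → cuts [198]
  XjeV (TCCC, off=2): starts [26, 53, 61, 65, 102, 110, 128, 148, 152, 170] → cuts [28, 55, 63, 67, 104, 112, 130, 150, 154, 172]
  VbrII (GCGCTGC, off=2): starts [6, 85, 140, 157] → cuts [8, 87, 142, 159]
  LmaI (TGAAGT, off=2): starts [69, 94, 114, 175] → cuts [71, 96, 116, 177]

All cut coordinates (distinct, sorted): [8, 28, 55, 63, 67, 71, 87, 96, 104, 112, 116, 130, 142, 150, 154, 159, 172, 177, 198]

Fragments:
  8→28: 20 bp
  28→55: 27 bp
  55→63: 8 bp
  63→67: 4 bp
  67→71: 4 bp
  71→87: 16 bp
  87→96: 9 bp
  96→104: 8 bp
  104→112: 8 bp
  112→116: 4 bp
  116→130: 14 bp
  130→142: 12 bp
  142→150: 8 bp
  150→154: 4 bp
  154→159: 5 bp
  159→172: 13 bp
  172→177: 5 bp
  177→198: 21 bp
  198→8 (wrap): 203-198+8 = 13 bp

[4,4,4,4,5,5,8,8,8,8,9,12,13,13,14,16,20,21,27]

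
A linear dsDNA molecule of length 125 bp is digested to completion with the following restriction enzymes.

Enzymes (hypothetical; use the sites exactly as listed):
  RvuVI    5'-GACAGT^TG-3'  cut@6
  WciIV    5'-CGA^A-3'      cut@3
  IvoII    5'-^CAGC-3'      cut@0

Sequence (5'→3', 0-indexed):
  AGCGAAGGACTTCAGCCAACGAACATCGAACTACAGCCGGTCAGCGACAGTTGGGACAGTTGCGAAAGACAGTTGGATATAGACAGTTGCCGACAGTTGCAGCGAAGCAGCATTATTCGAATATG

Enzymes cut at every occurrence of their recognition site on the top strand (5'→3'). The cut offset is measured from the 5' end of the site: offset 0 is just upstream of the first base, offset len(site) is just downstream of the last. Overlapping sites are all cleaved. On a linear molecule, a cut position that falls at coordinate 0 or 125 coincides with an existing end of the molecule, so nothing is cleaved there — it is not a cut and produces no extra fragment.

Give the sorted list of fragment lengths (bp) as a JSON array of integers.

[2,2,4,5,5,5,6,7,7,8,8,9,10,10,10,13,14]

Site scan:
  RvuVI (GACAGTTG, off=6): starts [45, 54, 67, 81, 91] → cuts [51, 60, 73, 87, 97]
  WciIV (CGAA, off=3): starts [2, 19, 26, 62, 102, 117] → cuts [5, 22, 29, 65, 105, 120]
  IvoII (CAGC, off=0): starts [12, 33, 41, 99, 107] → cuts [12, 33, 41, 99, 107]

Pooled cuts: [5, 12, 22, 29, 33, 41, 51, 60, 65, 73, 87, 97, 99, 105, 107, 120]

Fragments:
  [0,5): 5 bp
  [5,12): 7 bp
  [12,22): 10 bp
  [22,29): 7 bp
  [29,33): 4 bp
  [33,41): 8 bp
  [41,51): 10 bp
  [51,60): 9 bp
  [60,65): 5 bp
  [65,73): 8 bp
  [73,87): 14 bp
  [87,97): 10 bp
  [97,99): 2 bp
  [99,105): 6 bp
  [105,107): 2 bp
  [107,120): 13 bp
  [120,125): 5 bp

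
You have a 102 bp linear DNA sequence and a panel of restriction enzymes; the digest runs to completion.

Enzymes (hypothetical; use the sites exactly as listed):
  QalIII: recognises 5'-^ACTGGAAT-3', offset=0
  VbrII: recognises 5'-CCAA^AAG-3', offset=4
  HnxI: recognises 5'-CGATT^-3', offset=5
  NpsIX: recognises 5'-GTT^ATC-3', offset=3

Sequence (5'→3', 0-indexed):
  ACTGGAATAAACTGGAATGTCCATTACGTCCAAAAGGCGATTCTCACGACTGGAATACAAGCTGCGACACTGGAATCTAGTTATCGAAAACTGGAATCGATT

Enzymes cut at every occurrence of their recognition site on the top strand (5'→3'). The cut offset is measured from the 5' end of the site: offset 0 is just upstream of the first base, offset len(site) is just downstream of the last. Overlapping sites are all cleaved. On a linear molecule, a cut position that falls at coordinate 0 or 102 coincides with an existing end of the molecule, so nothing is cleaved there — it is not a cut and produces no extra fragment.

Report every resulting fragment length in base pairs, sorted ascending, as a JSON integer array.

Per-enzyme occurrences:
  QalIII (ACTGGAAT, off=0): starts [0, 10, 48, 68, 89] → cuts [10, 48, 68, 89] (position 0 is a terminus of the linear molecule — no cut)
  VbrII (CCAAAAG, off=4): starts [29] → cuts [33]
  HnxI (CGATT, off=5): starts [37, 97] → cuts [42] (position 102 is a terminus of the linear molecule — no cut)
  NpsIX (GTTATC, off=3): starts [79] → cuts [82]

Pooled cuts: [10, 33, 42, 48, 68, 82, 89]

Fragment lengths:
  [0,10): 10 bp
  [10,33): 23 bp
  [33,42): 9 bp
  [42,48): 6 bp
  [48,68): 20 bp
  [68,82): 14 bp
  [82,89): 7 bp
  [89,102): 13 bp

[6,7,9,10,13,14,20,23]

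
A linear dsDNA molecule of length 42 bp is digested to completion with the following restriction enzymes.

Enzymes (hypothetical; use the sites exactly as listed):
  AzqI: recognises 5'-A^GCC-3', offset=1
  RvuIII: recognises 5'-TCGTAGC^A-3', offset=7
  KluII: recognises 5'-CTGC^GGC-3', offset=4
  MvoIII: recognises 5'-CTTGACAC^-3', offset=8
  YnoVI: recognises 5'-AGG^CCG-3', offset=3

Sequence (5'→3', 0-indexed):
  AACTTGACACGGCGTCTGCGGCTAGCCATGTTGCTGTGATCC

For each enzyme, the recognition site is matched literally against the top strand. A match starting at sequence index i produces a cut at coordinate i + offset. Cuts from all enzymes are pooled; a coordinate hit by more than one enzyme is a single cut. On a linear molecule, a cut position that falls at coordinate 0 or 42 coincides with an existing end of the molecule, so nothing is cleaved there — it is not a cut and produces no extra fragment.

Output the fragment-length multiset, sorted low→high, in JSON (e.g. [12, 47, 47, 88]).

[5,9,10,18]

Scan for sites:
  AzqI (AGCC, off=1): starts [23] → cuts [24]
  RvuIII (TCGTAGCA, off=7): no sites
  KluII (CTGCGGC, off=4): starts [15] → cuts [19]
  MvoIII (CTTGACAC, off=8): starts [2] → cuts [10]
  YnoVI (AGGCCG, off=3): no sites

All cut coordinates (distinct, sorted): [10, 19, 24]

Fragments:
  [0,10): 10 bp
  [10,19): 9 bp
  [19,24): 5 bp
  [24,42): 18 bp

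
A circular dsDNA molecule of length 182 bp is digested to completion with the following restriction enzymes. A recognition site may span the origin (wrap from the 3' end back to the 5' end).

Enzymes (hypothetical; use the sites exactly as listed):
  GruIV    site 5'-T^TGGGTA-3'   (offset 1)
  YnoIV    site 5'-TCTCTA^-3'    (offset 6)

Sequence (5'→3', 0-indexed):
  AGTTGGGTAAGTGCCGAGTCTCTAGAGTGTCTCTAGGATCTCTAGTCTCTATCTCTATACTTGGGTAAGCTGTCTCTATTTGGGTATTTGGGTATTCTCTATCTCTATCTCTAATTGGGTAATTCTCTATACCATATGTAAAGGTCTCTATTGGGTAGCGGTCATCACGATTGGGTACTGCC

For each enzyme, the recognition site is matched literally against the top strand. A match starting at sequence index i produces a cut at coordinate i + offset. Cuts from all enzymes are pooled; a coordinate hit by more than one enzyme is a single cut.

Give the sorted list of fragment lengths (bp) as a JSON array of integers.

Per-enzyme occurrences:
  GruIV (TTGGGTA, off=1): starts [2, 60, 79, 87, 114, 150, 170] → cuts [3, 61, 80, 88, 115, 151, 171]
  YnoIV (TCTCTA, off=6): starts [18, 29, 38, 45, 51, 72, 95, 101, 107, 123, 144] → cuts [24, 35, 44, 51, 57, 78, 101, 107, 113, 129, 150]

Pooled cuts: [3, 24, 35, 44, 51, 57, 61, 78, 80, 88, 101, 107, 113, 115, 129, 150, 151, 171]

Fragments:
  3→24: 21 bp
  24→35: 11 bp
  35→44: 9 bp
  44→51: 7 bp
  51→57: 6 bp
  57→61: 4 bp
  61→78: 17 bp
  78→80: 2 bp
  80→88: 8 bp
  88→101: 13 bp
  101→107: 6 bp
  107→113: 6 bp
  113→115: 2 bp
  115→129: 14 bp
  129→150: 21 bp
  150→151: 1 bp
  151→171: 20 bp
  171→3 (wrap): 182-171+3 = 14 bp

[1,2,2,4,6,6,6,7,8,9,11,13,14,14,17,20,21,21]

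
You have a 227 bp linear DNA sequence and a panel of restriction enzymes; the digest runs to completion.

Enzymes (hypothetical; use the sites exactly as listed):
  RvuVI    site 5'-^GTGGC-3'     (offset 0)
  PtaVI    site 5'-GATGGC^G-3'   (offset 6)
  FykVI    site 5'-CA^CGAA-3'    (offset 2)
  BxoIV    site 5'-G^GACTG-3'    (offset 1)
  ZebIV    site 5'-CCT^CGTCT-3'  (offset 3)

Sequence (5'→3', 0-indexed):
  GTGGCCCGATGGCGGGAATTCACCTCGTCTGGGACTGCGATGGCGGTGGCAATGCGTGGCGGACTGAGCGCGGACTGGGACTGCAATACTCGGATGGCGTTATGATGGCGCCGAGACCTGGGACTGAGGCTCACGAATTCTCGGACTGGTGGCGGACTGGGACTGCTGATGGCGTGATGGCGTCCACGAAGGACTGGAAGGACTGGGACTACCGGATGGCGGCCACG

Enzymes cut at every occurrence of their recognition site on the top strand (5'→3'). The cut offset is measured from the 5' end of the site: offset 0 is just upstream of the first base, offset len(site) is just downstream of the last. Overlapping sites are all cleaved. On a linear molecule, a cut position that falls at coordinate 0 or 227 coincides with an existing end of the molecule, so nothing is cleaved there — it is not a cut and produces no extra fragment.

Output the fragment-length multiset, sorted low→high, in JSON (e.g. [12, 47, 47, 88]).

Scan for sites:
  RvuVI GTGGC/0: at [0, 45, 55, 148] ⇒ [45, 55, 148] (position 0 is a terminus of the linear molecule — no cut)
  PtaVI GATGGCG/6: at [7, 38, 92, 103, 167, 175, 214] ⇒ [13, 44, 98, 109, 173, 181, 220]
  FykVI CACGAA/2: at [131, 184] ⇒ [133, 186]
  BxoIV GGACTG/1: at [31, 60, 71, 77, 120, 142, 153, 159, 190, 199] ⇒ [32, 61, 72, 78, 121, 143, 154, 160, 191, 200]
  ZebIV CCTCGTCT/3: at [22] ⇒ [25]

Pooled cuts: [13, 25, 32, 44, 45, 55, 61, 72, 78, 98, 109, 121, 133, 143, 148, 154, 160, 173, 181, 186, 191, 200, 220]

Fragment lengths:
  [0,13): 13 bp
  [13,25): 12 bp
  [25,32): 7 bp
  [32,44): 12 bp
  [44,45): 1 bp
  [45,55): 10 bp
  [55,61): 6 bp
  [61,72): 11 bp
  [72,78): 6 bp
  [78,98): 20 bp
  [98,109): 11 bp
  [109,121): 12 bp
  [121,133): 12 bp
  [133,143): 10 bp
  [143,148): 5 bp
  [148,154): 6 bp
  [154,160): 6 bp
  [160,173): 13 bp
  [173,181): 8 bp
  [181,186): 5 bp
  [186,191): 5 bp
  [191,200): 9 bp
  [200,220): 20 bp
  [220,227): 7 bp

[1,5,5,5,6,6,6,6,7,7,8,9,10,10,11,11,12,12,12,12,13,13,20,20]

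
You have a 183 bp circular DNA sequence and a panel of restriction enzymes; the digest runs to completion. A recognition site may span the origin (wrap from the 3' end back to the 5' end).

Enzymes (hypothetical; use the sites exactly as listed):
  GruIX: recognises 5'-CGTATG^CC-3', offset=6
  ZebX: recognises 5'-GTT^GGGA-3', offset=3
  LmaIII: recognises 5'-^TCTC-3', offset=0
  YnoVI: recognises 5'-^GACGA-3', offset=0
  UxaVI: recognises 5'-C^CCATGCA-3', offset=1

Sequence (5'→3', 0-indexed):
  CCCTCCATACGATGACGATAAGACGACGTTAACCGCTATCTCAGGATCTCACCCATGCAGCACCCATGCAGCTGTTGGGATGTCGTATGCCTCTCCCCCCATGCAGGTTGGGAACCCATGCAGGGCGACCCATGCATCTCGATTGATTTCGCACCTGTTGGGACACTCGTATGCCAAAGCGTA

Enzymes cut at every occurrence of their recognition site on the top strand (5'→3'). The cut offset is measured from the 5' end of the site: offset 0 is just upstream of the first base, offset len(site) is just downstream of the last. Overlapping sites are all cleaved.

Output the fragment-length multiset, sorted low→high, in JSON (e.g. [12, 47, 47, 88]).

[2,6,6,7,7,8,8,11,11,13,13,14,14,17,23,23]

Site scan:
  GruIX (CGTATGCC, off=6): starts [83, 167] → cuts [89, 173]
  ZebX (GTTGGGA, off=3): starts [73, 106, 156] → cuts [76, 109, 159]
  LmaIII (TCTC, off=0): starts [38, 46, 91, 136] → cuts [38, 46, 91, 136]
  YnoVI (GACGA, off=0): starts [13, 21] → cuts [13, 21]
  UxaVI (CCCATGCA, off=1): starts [51, 62, 97, 114, 128] → cuts [52, 63, 98, 115, 129]

All cut coordinates (distinct, sorted): [13, 21, 38, 46, 52, 63, 76, 89, 91, 98, 109, 115, 129, 136, 159, 173]

Fragment lengths:
  13→21: 8 bp
  21→38: 17 bp
  38→46: 8 bp
  46→52: 6 bp
  52→63: 11 bp
  63→76: 13 bp
  76→89: 13 bp
  89→91: 2 bp
  91→98: 7 bp
  98→109: 11 bp
  109→115: 6 bp
  115→129: 14 bp
  129→136: 7 bp
  136→159: 23 bp
  159→173: 14 bp
  173→13 (wrap): 183-173+13 = 23 bp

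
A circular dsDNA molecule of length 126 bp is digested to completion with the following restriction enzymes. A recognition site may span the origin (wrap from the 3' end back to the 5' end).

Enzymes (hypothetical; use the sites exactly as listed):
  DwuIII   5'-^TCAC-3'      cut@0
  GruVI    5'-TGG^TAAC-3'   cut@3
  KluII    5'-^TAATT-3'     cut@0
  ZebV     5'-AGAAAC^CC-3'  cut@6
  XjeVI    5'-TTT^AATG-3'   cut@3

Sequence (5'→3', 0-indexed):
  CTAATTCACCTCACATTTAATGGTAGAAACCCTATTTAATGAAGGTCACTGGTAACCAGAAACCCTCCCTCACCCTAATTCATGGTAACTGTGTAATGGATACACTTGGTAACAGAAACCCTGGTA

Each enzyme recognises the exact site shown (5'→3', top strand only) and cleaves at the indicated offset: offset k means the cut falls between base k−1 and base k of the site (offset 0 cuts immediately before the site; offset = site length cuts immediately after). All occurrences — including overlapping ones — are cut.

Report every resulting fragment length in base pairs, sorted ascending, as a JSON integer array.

Site scan:
  DwuIII TCAC/0: at [5, 10, 45, 69] ⇒ [5, 10, 45, 69]
  GruVI TGGTAAC/3: at [49, 82, 106] ⇒ [52, 85, 109]
  KluII TAATT/0: at [1, 75] ⇒ [1, 75]
  ZebV AGAAACCC/6: at [24, 57, 113] ⇒ [30, 63, 119]
  XjeVI TTTAATG/3: at [15, 34] ⇒ [18, 37]

All cut coordinates (distinct, sorted): [1, 5, 10, 18, 30, 37, 45, 52, 63, 69, 75, 85, 109, 119]

Fragments:
  1→5: 4 bp
  5→10: 5 bp
  10→18: 8 bp
  18→30: 12 bp
  30→37: 7 bp
  37→45: 8 bp
  45→52: 7 bp
  52→63: 11 bp
  63→69: 6 bp
  69→75: 6 bp
  75→85: 10 bp
  85→109: 24 bp
  109→119: 10 bp
  119→1 (wrap): 126-119+1 = 8 bp

[4,5,6,6,7,7,8,8,8,10,10,11,12,24]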